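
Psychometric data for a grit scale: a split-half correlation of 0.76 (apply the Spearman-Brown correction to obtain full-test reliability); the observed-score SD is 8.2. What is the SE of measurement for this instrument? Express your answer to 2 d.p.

3.03

Spearman-Brown: r = 2(0.76) / (1 + 0.76) = 1.52000 / 1.76000 ≈ 0.86364
SEM = 8.20000*√(1 − 0.86364) ≈ 3.02805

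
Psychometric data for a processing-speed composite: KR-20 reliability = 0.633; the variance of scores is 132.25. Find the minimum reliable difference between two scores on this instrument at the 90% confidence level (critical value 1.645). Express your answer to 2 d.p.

16.21

SD = √132.25 = 11.50000
SEM = 11.50000×√(1 − 0.63300) ≃ 6.96676
SE_diff = SEM × √2 ≃ 6.96676 × 1.41421 ≃ 9.85249
Minimum reliable difference = 1.645 × SE_diff ≃ 1.645 × 9.85249 ≃ 16.20734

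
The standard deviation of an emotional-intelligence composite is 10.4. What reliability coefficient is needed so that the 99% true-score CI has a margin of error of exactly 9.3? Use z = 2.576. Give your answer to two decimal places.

0.88

Required SEM = 9.3 / 2.576 ≈ 3.6102
Required reliability = 1 − (SEM/SD)² = 1 − 0.1205 ≈ 0.8795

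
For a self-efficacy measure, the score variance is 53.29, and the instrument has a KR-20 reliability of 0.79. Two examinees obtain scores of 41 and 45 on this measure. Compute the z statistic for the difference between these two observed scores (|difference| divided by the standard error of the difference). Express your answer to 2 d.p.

0.85

SD = √53.29 ≈ 7.3000
SEM = 7.3000 * √(1 − 0.7900) = 7.3000 * √0.2100 ≈ 7.3000 * 0.4583 ≈ 3.3453
SE_diff = SEM * √2 ≈ 3.3453 * 1.4142 ≈ 4.7309
z = |41 − 45| / 4.7309 = 4 / 4.7309 ≈ 0.8455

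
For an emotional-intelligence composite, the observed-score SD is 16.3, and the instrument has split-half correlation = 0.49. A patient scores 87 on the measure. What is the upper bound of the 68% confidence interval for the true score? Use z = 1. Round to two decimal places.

Full-length reliability (Spearman-Brown) = 2(0.49)/(1+0.49) ≈ 0.658
SEM = 16.300 × √(1 − 0.658) = 16.300 × √0.342 ≈ 16.300 × 0.585 ≈ 9.536
1 × SEM ≈ 9.536
Upper bound: 87 + 9.536 = 96.536

96.54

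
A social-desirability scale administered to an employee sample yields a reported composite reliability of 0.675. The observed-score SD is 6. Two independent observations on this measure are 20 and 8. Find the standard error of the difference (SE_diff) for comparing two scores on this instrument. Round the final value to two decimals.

4.84

SEM = 6.000 * √(1 − 0.675) = 6.000 * √0.325 ≈ 6.000 * 0.570 ≈ 3.421
Standard error of the difference = 3.421·√2 ≈ 4.837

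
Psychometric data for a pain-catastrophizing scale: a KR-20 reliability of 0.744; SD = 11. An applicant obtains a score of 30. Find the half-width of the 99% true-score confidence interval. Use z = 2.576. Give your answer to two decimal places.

SEM = 11.00000 · √(1 − 0.74400) = 11.00000 · √0.25600 ≃ 11.00000 · 0.50596 ≃ 5.56561
2.576 · SEM ≃ 14.33701

14.34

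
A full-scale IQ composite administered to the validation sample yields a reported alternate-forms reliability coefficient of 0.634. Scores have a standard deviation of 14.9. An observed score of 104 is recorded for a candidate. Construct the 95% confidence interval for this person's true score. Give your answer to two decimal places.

The standard error of measurement is 14.9000*√(1 − 0.6340) ≈ 14.9000*0.6050 ≈ 9.0142.
Margin = 1.96 * 9.0142 ≈ 17.6678
95% CI: 104 ± 17.6678 = [86.3322, 121.6678]

[86.33, 121.67]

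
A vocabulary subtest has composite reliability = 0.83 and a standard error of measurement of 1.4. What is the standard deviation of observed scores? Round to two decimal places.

3.40

SD = SEM / √(1 − r) = 1.4 / √0.1700 ≈ 1.4 / 0.4123 ≈ 3.3955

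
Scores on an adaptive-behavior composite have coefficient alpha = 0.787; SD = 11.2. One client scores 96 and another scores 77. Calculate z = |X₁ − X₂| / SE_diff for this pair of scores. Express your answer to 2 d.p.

SEM = 11.2000·√(1 − 0.7870) ≈ 5.1690
SE_diff = √2 · SEM ≈ 7.3101
z = |96 − 77| / 7.3101 = 19 / 7.3101 ≈ 2.5991

2.60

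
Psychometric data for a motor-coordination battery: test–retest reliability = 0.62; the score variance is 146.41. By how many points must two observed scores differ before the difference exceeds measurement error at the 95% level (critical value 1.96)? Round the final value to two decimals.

20.68

SD = √146.41 ≈ 12.1000
The standard error of measurement is 12.1000×√(1 − 0.6200) ≈ 12.1000×0.6164 ≈ 7.4589.
SE_diff = √2 × SEM ≈ 10.5485
Minimum reliable difference = 1.96 × SE_diff ≈ 1.96 × 10.5485 ≈ 20.6751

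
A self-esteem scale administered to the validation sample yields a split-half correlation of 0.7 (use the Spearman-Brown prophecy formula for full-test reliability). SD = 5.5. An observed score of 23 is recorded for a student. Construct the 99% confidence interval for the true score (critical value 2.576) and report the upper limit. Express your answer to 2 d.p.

28.95

Spearman-Brown: r = 2(0.7) / (1 + 0.7) = 1.4000 / 1.7000 ≈ 0.8235
SEM = 5.5000 · √(1 − 0.8235) = 5.5000 · √0.1765 ≈ 5.5000 · 0.4201 ≈ 2.3105
Half-width = 2.576·2.3105 ≈ 5.9518
Upper bound: 23 + 5.9518 = 28.9518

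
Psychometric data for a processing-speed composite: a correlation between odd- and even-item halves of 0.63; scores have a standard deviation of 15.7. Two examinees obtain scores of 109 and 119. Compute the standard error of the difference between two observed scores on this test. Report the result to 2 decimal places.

Spearman-Brown: r = 2(0.63) / (1 + 0.63) = 1.26000 / 1.63000 ≈ 0.77301
SEM = 15.70000 × √(1 − 0.77301) = 15.70000 × √0.22699 ≈ 15.70000 × 0.47644 ≈ 7.48009
Standard error of the difference = 7.48009·√2 ≈ 10.57844

10.58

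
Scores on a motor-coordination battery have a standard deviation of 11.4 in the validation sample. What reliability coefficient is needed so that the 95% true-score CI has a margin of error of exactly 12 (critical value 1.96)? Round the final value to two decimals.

0.71

Required SEM = 12 / 1.96 ≈ 6.122
r = 1 − (SEM / SD)² = 1 − (6.122 / 11.4)² ≈ 1 − 0.288 ≈ 0.712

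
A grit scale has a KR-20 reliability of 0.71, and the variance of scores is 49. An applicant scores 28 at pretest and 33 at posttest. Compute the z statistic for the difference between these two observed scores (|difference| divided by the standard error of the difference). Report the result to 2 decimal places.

SD = √49 = 7.0000
SEM = 7.0000*√(1 − 0.7100) ≈ 3.7696
Standard error of the difference = 3.7696·√2 ≈ 5.3310
z = |28 − 33| / 5.3310 = 5 / 5.3310 ≈ 0.9379

0.94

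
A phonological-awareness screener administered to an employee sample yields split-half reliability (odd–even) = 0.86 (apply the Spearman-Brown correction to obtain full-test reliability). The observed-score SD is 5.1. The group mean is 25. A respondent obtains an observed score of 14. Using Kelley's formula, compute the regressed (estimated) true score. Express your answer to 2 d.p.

Spearman-Brown: r = 2(0.86) / (1 + 0.86) = 1.72000 / 1.86000 ≈ 0.92473
T̂ = 0.92473(14) + 0.07527(25) ≈ 14.82796

14.83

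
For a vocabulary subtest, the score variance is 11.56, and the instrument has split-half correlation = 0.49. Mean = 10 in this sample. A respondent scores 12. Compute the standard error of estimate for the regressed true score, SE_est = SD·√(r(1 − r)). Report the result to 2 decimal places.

1.61

SD = √11.56 ≈ 3.400
r_full = 2·0.49 / (1 + 0.49) ≈ 0.658
SE_est = 3.400·√[r(1 − r)] ≈ 1.613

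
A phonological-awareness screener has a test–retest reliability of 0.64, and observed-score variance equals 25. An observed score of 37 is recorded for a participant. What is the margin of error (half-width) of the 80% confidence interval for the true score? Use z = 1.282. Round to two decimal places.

SD = √25 = 5.000
The standard error of measurement is 5.000·√(1 − 0.640) ≈ 5.000·0.600 ≈ 3.000.
Margin = 1.282 · 3.000 ≈ 3.846

3.85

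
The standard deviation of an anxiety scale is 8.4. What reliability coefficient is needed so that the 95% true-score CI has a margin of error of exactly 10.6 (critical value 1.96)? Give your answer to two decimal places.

Required SEM = 10.6 / 1.96 ≈ 5.4082
r = 1 − (SEM / SD)² = 1 − (5.4082 / 8.4)² ≈ 1 − 0.4145 ≈ 0.5855

0.59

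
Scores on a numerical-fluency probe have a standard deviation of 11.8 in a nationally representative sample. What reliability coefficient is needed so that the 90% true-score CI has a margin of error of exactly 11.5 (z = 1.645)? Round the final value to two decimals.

Required SEM = 11.5 / 1.645 ≈ 6.9909
r = 1 − (6.9909/11.8)² ≈ 1 − 0.3510 ≈ 0.6490

0.65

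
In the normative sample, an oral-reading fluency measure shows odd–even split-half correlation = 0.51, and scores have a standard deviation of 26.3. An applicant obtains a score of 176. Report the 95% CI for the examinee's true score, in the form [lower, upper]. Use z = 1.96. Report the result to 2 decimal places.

Full-length reliability (Spearman-Brown) = 2(0.51)/(1+0.51) ≈ 0.675
The standard error of measurement is 26.300*√(1 − 0.675) ≈ 26.300*0.570 ≈ 14.982.
Half-width = 1.96*14.982 ≈ 29.364
Interval: (146.636, 205.364)

[146.64, 205.36]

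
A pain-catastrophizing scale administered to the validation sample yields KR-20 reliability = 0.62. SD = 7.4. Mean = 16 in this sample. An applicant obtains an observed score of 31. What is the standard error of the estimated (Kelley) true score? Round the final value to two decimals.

SE_est = SD · √(r(1 − r)) = 7.4000 · √0.2356 ≈ 7.4000 · 0.4854 ≈ 3.5919

3.59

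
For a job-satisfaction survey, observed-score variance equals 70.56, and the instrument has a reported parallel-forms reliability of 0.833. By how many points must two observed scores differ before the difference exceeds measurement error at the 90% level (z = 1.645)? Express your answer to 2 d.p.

7.99

σ = 70.56^(1/2) = 8.400
SEM = 8.400 · √(1 − 0.833) = 8.400 · √0.167 ≃ 8.400 · 0.409 ≃ 3.433
SE_diff = √2 · SEM ≃ 4.855
Smallest detectable difference = 1.645·4.855 ≃ 7.986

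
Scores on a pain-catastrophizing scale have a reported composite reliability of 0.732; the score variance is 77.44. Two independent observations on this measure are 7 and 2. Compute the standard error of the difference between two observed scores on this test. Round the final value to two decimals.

6.44

SD = √77.44 = 8.800
SEM = 8.800×√(1 − 0.732) ≈ 4.556
Standard error of the difference = 4.556·√2 ≈ 6.443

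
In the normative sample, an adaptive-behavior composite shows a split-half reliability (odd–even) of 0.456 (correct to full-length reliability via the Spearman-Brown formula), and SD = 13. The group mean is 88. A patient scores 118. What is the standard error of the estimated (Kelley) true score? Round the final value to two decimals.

Full-length reliability (Spearman-Brown) = 2(0.456)/(1+0.456) ≈ 0.62637
SE_est = 13.00000*√(0.62637*0.37363) ≈ 6.28896

6.29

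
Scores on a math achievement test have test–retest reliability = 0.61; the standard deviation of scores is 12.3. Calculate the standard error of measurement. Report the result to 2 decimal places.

The standard error of measurement is 12.300·√(1 − 0.610) ≈ 12.300·0.624 ≈ 7.681.

7.68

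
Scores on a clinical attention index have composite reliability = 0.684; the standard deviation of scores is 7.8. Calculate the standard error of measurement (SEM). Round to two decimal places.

4.38

The standard error of measurement is 7.8000·√(1 − 0.6840) ≃ 7.8000·0.5621 ≃ 4.3847.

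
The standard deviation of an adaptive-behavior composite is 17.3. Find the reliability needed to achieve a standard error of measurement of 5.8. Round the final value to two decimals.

0.89

r = 1 − (5.80000/17.3)² ≈ 1 − 0.11240 ≈ 0.88760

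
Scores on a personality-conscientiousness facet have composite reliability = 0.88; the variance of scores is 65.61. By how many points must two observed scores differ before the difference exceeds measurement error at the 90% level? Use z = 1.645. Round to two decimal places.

SD = √65.61 = 8.100
SEM = 8.100 × √(1 − 0.880) = 8.100 × √0.120 ≈ 8.100 × 0.346 ≈ 2.806
Standard error of the difference = 2.806·√2 ≈ 3.968
Minimum reliable difference = 1.645 × SE_diff ≈ 1.645 × 3.968 ≈ 6.528

6.53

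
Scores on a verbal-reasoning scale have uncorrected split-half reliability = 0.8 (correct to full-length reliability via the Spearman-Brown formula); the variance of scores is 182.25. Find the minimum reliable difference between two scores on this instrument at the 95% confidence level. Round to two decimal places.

12.47

σ = 182.25^(1/2) = 13.500
Full-length reliability (Spearman-Brown) = 2(0.8)/(1+0.8) ≈ 0.889
SEM = 13.500*√(1 − 0.889) ≈ 4.500
SE_diff = SEM * √2 ≈ 4.500 * 1.414 ≈ 6.364
Minimum reliable difference = 1.96 * SE_diff ≈ 1.96 * 6.364 ≈ 12.473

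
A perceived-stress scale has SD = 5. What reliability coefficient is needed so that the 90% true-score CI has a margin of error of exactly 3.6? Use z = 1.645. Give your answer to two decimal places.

SEM needed = half-width / z = 3.6/1.645 ≈ 2.18845
r = 1 − (SEM / SD)² = 1 − (2.18845 / 5)² ≈ 1 − 0.19157 ≈ 0.80843

0.81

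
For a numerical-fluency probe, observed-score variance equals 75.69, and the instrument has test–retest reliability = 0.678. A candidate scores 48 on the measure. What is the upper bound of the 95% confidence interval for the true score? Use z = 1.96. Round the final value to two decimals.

57.68

σ = 75.69^(1/2) = 8.7000
The standard error of measurement is 8.7000·√(1 − 0.6780) ≈ 8.7000·0.5675 ≈ 4.9368.
Margin = 1.96 · 4.9368 ≈ 9.6762
Upper limit = 48 + 9.6762 ≈ 57.6762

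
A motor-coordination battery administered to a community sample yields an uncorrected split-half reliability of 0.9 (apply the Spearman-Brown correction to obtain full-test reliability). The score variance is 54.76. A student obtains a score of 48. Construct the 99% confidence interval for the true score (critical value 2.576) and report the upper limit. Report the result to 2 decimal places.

52.37

SD = √54.76 ≃ 7.4000
Spearman-Brown: r = 2(0.9) / (1 + 0.9) = 1.8000 / 1.9000 ≃ 0.9474
SEM = 7.4000 · √(1 − 0.9474) = 7.4000 · √0.0526 ≃ 7.4000 · 0.2294 ≃ 1.6977
2.576 · SEM ≃ 4.3732
Upper bound: 48 + 4.3732 = 52.3732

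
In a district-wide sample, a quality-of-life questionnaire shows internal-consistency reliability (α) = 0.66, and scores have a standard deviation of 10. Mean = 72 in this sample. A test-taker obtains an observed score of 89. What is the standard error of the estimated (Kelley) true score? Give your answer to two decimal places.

SE_est = SD × √(r(1 − r)) = 10.0000 × √0.2244 ≈ 10.0000 × 0.4737 ≈ 4.7371

4.74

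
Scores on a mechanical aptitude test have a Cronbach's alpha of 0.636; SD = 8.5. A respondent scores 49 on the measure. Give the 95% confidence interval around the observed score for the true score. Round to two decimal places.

[38.95, 59.05]

SEM = 8.50000*√(1 − 0.63600) ≈ 5.12826
Margin = 1.96 * 5.12826 ≈ 10.05138
CI = 49 ± 10.05138 → [38.94862, 59.05138]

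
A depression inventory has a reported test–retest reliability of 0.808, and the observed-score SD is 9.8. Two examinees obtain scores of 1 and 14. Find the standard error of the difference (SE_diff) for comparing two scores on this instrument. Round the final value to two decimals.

6.07

The standard error of measurement is 9.8000×√(1 − 0.8080) ≃ 9.8000×0.4382 ≃ 4.2941.
SE_diff = SEM × √2 ≃ 4.2941 × 1.4142 ≃ 6.0728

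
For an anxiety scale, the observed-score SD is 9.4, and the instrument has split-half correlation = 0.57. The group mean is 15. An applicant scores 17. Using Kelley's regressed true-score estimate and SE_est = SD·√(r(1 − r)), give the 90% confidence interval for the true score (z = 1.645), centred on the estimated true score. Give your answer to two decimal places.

[9.56, 23.35]

Full-length reliability (Spearman-Brown) = 2(0.57)/(1+0.57) ≈ 0.726
T̂ = r·X + (1 − r)·M = 0.726·17 + 0.274·15 ≈ 12.344 + 4.108 ≈ 16.452
SE_est = SD · √(r(1 − r)) = 9.400 · √0.199 ≈ 9.400 · 0.446 ≈ 4.192
90% CI: 16.452 ± 6.896 ≈ (9.556, 23.348)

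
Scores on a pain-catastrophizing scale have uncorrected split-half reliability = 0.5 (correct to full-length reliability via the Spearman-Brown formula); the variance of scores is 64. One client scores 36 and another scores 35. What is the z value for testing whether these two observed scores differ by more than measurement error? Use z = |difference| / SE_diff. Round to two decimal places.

σ = 64^(1/2) = 8.00000
Full-length reliability (Spearman-Brown) = 2(0.5)/(1+0.5) ≈ 0.66667
SEM = 8.00000·√(1 − 0.66667) ≈ 4.61880
Standard error of the difference = 4.61880·√2 ≈ 6.53197
z = 1 / 6.53197 ≈ 0.15309

0.15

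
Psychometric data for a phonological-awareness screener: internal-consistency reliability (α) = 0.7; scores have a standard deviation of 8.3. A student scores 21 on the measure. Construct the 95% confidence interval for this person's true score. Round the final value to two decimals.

[12.09, 29.91]

SEM = 8.30000×√(1 − 0.70000) ≈ 4.54610
Half-width = 1.96×4.54610 ≈ 8.91035
CI = 21 ± 8.91035 → [12.08965, 29.91035]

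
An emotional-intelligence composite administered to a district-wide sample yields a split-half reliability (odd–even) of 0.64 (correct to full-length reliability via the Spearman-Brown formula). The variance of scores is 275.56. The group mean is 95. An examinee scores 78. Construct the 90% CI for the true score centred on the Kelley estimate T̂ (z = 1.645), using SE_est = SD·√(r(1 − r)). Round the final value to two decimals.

[70.43, 93.03]

SD = √275.56 ≃ 16.60000
r_full = 2·0.64 / (1 + 0.64) ≃ 0.78049
T̂ = r·X + (1 − r)·M = 0.78049×78 + 0.21951×95 ≃ 60.87805 + 20.85366 ≃ 81.73171
SE_est = SD × √(r(1 − r)) = 16.60000 × √0.17133 ≃ 16.60000 × 0.41392 ≃ 6.87101
CI = 81.73171 ± 1.645 × 6.87101 → [70.42890, 93.03452]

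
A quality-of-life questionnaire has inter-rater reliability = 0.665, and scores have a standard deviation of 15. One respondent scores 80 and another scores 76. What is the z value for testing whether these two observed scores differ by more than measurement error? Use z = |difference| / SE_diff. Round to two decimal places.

0.33

SEM = 15.00000×√(1 − 0.66500) ≈ 8.68188
SE_diff = SEM × √2 ≈ 8.68188 × 1.41421 ≈ 12.27803
z = |80 − 76| / 12.27803 = 4 / 12.27803 ≈ 0.32579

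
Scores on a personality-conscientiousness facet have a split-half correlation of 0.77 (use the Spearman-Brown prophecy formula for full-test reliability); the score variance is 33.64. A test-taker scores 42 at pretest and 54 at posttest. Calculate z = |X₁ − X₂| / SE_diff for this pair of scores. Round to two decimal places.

4.06

SD = √33.64 = 5.8000
Spearman-Brown: r = 2(0.77) / (1 + 0.77) = 1.5400 / 1.7700 ≈ 0.8701
SEM = 5.8000 * √(1 − 0.8701) = 5.8000 * √0.1299 ≈ 5.8000 * 0.3605 ≈ 2.0908
SE_diff = SEM * √2 ≈ 2.0908 * 1.4142 ≈ 2.9568
z = 12 / 2.9568 ≈ 4.0585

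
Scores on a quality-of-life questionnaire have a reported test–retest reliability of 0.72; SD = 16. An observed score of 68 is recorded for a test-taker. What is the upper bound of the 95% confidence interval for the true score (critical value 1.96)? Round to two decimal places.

84.59

SEM = 16.000×√(1 − 0.720) ≈ 8.466
Margin = 1.96 × 8.466 ≈ 16.594
Upper limit = 68 + 16.594 ≈ 84.594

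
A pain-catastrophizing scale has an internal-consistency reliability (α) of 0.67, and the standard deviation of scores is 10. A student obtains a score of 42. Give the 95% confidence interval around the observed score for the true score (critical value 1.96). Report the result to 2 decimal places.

[30.74, 53.26]

The standard error of measurement is 10.000×√(1 − 0.670) ≈ 10.000×0.574 ≈ 5.745.
Half-width = 1.96×5.745 ≈ 11.259
CI = 42 ± 11.259 → [30.741, 53.259]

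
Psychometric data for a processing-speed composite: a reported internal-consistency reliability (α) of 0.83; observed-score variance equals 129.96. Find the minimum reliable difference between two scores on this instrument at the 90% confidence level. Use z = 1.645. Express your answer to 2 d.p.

10.93

SD = √129.96 ≈ 11.4000
The standard error of measurement is 11.4000×√(1 − 0.8300) ≈ 11.4000×0.4123 ≈ 4.7003.
Standard error of the difference = 4.7003·√2 ≈ 6.6473
Smallest detectable difference = 1.645×6.6473 ≈ 10.9348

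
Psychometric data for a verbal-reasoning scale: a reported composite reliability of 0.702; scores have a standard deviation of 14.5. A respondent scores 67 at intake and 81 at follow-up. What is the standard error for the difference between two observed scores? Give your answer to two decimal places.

SEM = 14.5000 × √(1 − 0.7020) = 14.5000 × √0.2980 ≈ 14.5000 × 0.5459 ≈ 7.9155
Standard error of the difference = 7.9155·√2 ≈ 11.1942

11.19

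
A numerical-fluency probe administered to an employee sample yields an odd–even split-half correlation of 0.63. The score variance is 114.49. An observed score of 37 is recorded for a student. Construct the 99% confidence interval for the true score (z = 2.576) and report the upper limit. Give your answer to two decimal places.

SD = √114.49 = 10.70000
Full-length reliability (Spearman-Brown) = 2(0.63)/(1+0.63) ≈ 0.77301
The standard error of measurement is 10.70000·√(1 − 0.77301) ≈ 10.70000·0.47644 ≈ 5.09789.
2.576 · SEM ≈ 13.13218
Upper limit = 37 + 13.13218 ≈ 50.13218

50.13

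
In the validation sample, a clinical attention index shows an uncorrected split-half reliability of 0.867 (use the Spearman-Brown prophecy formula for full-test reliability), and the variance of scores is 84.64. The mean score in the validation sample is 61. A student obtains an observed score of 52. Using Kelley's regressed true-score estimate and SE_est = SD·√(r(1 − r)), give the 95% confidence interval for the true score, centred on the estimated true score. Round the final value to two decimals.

[48.00, 57.28]

SD = √84.64 ≈ 9.200
Spearman-Brown: r = 2(0.867) / (1 + 0.867) = 1.734 / 1.867 ≈ 0.929
T̂ = r·X + (1 − r)·M = 0.929×52 + 0.071×61 ≈ 48.296 + 4.345 ≈ 52.641
SE_est = SD × √(r(1 − r)) = 9.200 × √0.066 ≈ 9.200 × 0.257 ≈ 2.366
95% CI: 52.641 ± 4.638 ≈ (48.003, 57.279)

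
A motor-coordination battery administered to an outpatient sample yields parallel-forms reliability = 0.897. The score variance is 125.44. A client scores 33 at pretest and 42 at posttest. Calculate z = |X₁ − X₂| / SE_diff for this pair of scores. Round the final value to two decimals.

1.77

SD = √125.44 ≃ 11.2000
SEM = 11.2000·√(1 − 0.8970) ≃ 3.5945
Standard error of the difference = 3.5945·√2 ≃ 5.0834
z = 9 / 5.0834 ≃ 1.7705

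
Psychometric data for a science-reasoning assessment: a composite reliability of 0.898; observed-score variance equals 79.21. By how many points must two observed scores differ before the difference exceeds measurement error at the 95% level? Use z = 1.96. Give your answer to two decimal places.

SD = √79.21 = 8.9000
SEM = 8.9000*√(1 − 0.8980) ≈ 2.8424
SE_diff = SEM * √2 ≈ 2.8424 * 1.4142 ≈ 4.0198
Minimum reliable difference = 1.96 * SE_diff ≈ 1.96 * 4.0198 ≈ 7.8788

7.88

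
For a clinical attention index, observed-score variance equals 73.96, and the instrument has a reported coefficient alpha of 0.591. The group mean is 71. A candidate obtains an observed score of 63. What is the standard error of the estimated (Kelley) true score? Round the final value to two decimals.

σ = 73.96^(1/2) = 8.600
SE_est = SD * √(r(1 − r)) = 8.600 * √0.242 ≈ 8.600 * 0.492 ≈ 4.228

4.23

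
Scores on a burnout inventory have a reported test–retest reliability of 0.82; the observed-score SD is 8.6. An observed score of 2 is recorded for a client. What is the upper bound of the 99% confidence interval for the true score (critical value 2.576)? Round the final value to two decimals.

11.40

SEM = 8.600 * √(1 − 0.820) = 8.600 * √0.180 ≈ 8.600 * 0.424 ≈ 3.649
Half-width = 2.576*3.649 ≈ 9.399
Upper limit = 2 + 9.399 ≈ 11.399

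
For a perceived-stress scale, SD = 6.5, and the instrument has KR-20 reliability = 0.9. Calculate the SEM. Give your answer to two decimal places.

The standard error of measurement is 6.500×√(1 − 0.900) ≃ 6.500×0.316 ≃ 2.055.

2.06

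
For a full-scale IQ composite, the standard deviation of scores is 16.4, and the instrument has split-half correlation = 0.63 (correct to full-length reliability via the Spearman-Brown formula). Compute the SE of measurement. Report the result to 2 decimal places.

r_full = 2·0.63 / (1 + 0.63) ≈ 0.773
The standard error of measurement is 16.400×√(1 − 0.773) ≈ 16.400×0.476 ≈ 7.814.

7.81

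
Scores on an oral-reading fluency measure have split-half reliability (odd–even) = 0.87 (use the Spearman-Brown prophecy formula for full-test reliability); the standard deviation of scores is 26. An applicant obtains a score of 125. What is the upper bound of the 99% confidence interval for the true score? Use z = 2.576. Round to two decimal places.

142.66

Spearman-Brown: r = 2(0.87) / (1 + 0.87) = 1.740 / 1.870 ≃ 0.930
SEM = 26.000×√(1 − 0.930) ≃ 6.855
2.576 × SEM ≃ 17.659
Upper bound: 125 + 17.659 = 142.659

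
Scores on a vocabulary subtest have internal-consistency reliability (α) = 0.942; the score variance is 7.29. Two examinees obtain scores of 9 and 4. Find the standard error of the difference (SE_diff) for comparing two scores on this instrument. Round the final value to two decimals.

0.92

SD = √7.29 = 2.7000
The standard error of measurement is 2.7000*√(1 − 0.9420) ≈ 2.7000*0.2408 ≈ 0.6502.
SE_diff = √2 * SEM ≈ 0.9196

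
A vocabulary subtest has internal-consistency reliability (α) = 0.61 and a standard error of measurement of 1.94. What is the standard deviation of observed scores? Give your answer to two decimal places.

SD = SEM / √(1 − r) = 1.94 / √0.39000 ≈ 1.94 / 0.62450 ≈ 3.10649

3.11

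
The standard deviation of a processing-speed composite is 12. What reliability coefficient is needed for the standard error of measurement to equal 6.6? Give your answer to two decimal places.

0.70

r = 1 − (SEM / SD)² = 1 − (6.600 / 12)² ≃ 1 − 0.302 ≃ 0.698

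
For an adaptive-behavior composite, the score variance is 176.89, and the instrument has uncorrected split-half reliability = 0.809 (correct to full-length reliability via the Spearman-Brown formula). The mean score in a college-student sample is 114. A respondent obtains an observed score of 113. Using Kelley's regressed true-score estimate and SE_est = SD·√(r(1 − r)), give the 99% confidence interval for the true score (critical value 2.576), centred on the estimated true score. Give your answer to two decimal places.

[102.58, 123.63]

SD = √176.89 ≈ 13.300
Full-length reliability (Spearman-Brown) = 2(0.809)/(1+0.809) ≈ 0.894
Estimated true score = 0.894×113 + (1 − 0.894)×114 ≈ 113.106
SE_est = SD × √(r(1 − r)) = 13.300 × √0.094 ≈ 13.300 × 0.307 ≈ 4.087
CI = 113.106 ± 2.576 × 4.087 → [102.577, 123.634]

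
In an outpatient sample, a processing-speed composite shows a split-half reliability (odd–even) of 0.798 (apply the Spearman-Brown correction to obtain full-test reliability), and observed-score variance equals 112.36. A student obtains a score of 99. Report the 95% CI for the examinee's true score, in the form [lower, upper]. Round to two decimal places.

[92.04, 105.96]

σ = 112.36^(1/2) = 10.6000
Full-length reliability (Spearman-Brown) = 2(0.798)/(1+0.798) ≈ 0.8877
The standard error of measurement is 10.6000×√(1 − 0.8877) ≈ 10.6000×0.3352 ≈ 3.5529.
1.96 × SEM ≈ 6.9637
Interval: (92.0363, 105.9637)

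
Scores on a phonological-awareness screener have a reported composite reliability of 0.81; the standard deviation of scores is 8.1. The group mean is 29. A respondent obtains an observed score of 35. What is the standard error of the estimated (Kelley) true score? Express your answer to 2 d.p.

SE_est = SD * √(r(1 − r)) = 8.10000 * √0.15390 ≈ 8.10000 * 0.39230 ≈ 3.17764

3.18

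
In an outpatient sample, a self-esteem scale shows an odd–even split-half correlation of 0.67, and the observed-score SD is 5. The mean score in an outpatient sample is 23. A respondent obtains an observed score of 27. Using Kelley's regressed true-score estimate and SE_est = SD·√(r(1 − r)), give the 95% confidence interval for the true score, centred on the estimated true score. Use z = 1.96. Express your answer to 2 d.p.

[22.31, 30.11]

Spearman-Brown: r = 2(0.67) / (1 + 0.67) = 1.340 / 1.670 ≈ 0.802
T̂ = r·X + (1 − r)·M = 0.802·27 + 0.198·23 ≈ 21.665 + 4.545 ≈ 26.210
SE_est = 5.000·√(0.802·0.198) ≈ 1.991
95% CI: 26.210 ± 3.902 ≈ (22.307, 30.112)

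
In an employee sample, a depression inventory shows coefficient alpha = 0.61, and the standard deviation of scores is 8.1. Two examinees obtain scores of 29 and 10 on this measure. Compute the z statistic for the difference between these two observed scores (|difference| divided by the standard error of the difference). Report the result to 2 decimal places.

2.66

The standard error of measurement is 8.1000*√(1 − 0.6100) ≈ 8.1000*0.6245 ≈ 5.0584.
SE_diff = SEM * √2 ≈ 5.0584 * 1.4142 ≈ 7.1537
z = |29 − 10| / 7.1537 = 19 / 7.1537 ≈ 2.6560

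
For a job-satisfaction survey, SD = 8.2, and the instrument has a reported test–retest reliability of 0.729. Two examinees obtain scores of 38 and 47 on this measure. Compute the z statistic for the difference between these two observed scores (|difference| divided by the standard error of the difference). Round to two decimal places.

1.49

SEM = 8.200 × √(1 − 0.729) = 8.200 × √0.271 ≈ 8.200 × 0.521 ≈ 4.269
SE_diff = SEM × √2 ≈ 4.269 × 1.414 ≈ 6.037
z = |38 − 47| / 6.037 = 9 / 6.037 ≈ 1.491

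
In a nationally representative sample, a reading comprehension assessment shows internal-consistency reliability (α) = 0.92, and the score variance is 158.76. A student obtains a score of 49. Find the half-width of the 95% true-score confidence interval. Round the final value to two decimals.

6.99

SD = √158.76 = 12.600
SEM = 12.600·√(1 − 0.920) ≈ 3.564
1.96 · SEM ≈ 6.985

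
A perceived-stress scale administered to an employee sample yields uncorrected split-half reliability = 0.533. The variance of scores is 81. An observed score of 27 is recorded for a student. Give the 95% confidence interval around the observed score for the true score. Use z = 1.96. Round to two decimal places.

SD = √81 = 9.000
Full-length reliability (Spearman-Brown) = 2(0.533)/(1+0.533) ≈ 0.695
The standard error of measurement is 9.000·√(1 − 0.695) ≈ 9.000·0.552 ≈ 4.967.
Half-width = 1.96·4.967 ≈ 9.736
CI = 27 ± 9.736 → [17.264, 36.736]

[17.26, 36.74]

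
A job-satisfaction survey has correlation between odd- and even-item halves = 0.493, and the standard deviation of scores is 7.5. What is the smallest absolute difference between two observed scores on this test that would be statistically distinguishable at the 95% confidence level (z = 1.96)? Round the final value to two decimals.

Spearman-Brown: r = 2(0.493) / (1 + 0.493) = 0.98600 / 1.49300 ≈ 0.66042
SEM = 7.50000 * √(1 − 0.66042) = 7.50000 * √0.33958 ≈ 7.50000 * 0.58274 ≈ 4.37054
Standard error of the difference = 4.37054·√2 ≈ 6.18088
Minimum reliable difference = 1.96 * SE_diff ≈ 1.96 * 6.18088 ≈ 12.11453

12.11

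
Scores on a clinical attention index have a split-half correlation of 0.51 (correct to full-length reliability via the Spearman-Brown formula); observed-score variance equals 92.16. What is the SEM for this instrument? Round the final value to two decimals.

SD = √92.16 ≃ 9.6000
Spearman-Brown: r = 2(0.51) / (1 + 0.51) = 1.0200 / 1.5100 ≃ 0.6755
SEM = 9.6000*√(1 − 0.6755) ≃ 5.4687

5.47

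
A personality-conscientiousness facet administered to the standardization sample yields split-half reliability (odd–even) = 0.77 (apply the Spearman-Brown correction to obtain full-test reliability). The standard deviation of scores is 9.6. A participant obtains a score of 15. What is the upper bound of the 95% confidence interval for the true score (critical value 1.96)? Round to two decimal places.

Full-length reliability (Spearman-Brown) = 2(0.77)/(1+0.77) ≈ 0.8701
The standard error of measurement is 9.6000*√(1 − 0.8701) ≈ 9.6000*0.3605 ≈ 3.4606.
1.96 * SEM ≈ 6.7827
Upper limit = 15 + 6.7827 ≈ 21.7827

21.78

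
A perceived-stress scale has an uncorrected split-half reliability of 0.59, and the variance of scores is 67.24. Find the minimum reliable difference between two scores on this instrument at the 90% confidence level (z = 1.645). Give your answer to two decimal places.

SD = √67.24 = 8.2000
Spearman-Brown: r = 2(0.59) / (1 + 0.59) = 1.1800 / 1.5900 ≈ 0.7421
SEM = 8.2000 · √(1 − 0.7421) = 8.2000 · √0.2579 ≈ 8.2000 · 0.5078 ≈ 4.1640
SE_diff = √2 · SEM ≈ 5.8887
Smallest detectable difference = 1.645·5.8887 ≈ 9.6870

9.69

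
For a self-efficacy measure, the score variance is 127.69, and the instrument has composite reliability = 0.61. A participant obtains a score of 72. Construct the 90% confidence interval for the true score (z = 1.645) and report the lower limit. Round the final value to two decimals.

SD = √127.69 = 11.300
The standard error of measurement is 11.300*√(1 − 0.610) ≈ 11.300*0.624 ≈ 7.057.
1.645 * SEM ≈ 11.609
Lower limit = 72 − 11.609 ≈ 60.391

60.39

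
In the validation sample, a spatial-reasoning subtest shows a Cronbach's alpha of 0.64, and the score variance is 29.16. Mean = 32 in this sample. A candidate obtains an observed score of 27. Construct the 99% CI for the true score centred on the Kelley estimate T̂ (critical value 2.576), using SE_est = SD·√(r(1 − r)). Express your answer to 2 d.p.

[22.12, 35.48]

SD = √29.16 = 5.400
Estimated true score = 0.640*27 + (1 − 0.640)*32 ≃ 28.800
SE_est = 5.400*√(0.640*0.360) ≃ 2.592
99% CI: 28.800 ± 6.677 ≃ (22.123, 35.477)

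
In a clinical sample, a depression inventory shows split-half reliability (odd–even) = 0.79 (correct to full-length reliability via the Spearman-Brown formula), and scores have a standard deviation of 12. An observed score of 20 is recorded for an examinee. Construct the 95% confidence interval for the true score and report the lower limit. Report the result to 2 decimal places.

r_full = 2·0.79 / (1 + 0.79) ≈ 0.88268
The standard error of measurement is 12.00000×√(1 − 0.88268) ≈ 12.00000×0.34252 ≈ 4.11021.
Margin = 1.96 × 4.11021 ≈ 8.05602
Lower bound: 20 − 8.05602 = 11.94398

11.94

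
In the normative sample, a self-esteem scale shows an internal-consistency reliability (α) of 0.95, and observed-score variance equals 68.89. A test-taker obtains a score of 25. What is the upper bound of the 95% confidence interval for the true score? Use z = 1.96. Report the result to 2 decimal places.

28.64

σ = 68.89^(1/2) = 8.300
The standard error of measurement is 8.300×√(1 − 0.950) ≈ 8.300×0.224 ≈ 1.856.
1.96 × SEM ≈ 3.638
Upper bound: 25 + 3.638 = 28.638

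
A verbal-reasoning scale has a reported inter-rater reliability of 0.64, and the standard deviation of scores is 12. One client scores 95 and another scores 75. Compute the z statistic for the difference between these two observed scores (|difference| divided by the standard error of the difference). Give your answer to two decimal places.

1.96

SEM = 12.000 * √(1 − 0.640) = 12.000 * √0.360 ≈ 12.000 * 0.600 ≈ 7.200
SE_diff = √2 * SEM ≈ 10.182
z = |95 − 75| / 10.182 = 20 / 10.182 ≈ 1.964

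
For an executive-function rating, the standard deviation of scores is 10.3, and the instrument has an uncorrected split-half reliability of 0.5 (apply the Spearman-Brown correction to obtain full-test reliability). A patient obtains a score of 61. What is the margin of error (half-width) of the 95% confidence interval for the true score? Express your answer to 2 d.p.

Spearman-Brown: r = 2(0.5) / (1 + 0.5) = 1.0000 / 1.5000 ≈ 0.6667
SEM = 10.3000 * √(1 − 0.6667) = 10.3000 * √0.3333 ≈ 10.3000 * 0.5774 ≈ 5.9467
Margin = 1.96 * 5.9467 ≈ 11.6555

11.66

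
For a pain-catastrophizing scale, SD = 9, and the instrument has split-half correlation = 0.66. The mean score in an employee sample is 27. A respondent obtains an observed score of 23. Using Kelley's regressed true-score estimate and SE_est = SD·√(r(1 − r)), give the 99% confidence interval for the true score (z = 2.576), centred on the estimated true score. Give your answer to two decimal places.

[14.46, 33.18]

Full-length reliability (Spearman-Brown) = 2(0.66)/(1+0.66) ≈ 0.7952
T̂ = 0.7952(23) + 0.2048(27) ≈ 23.8193
SE_est = 9.0000·√[r(1 − r)] ≈ 3.6321
CI = 23.8193 ± 2.576 × 3.6321 → [14.4629, 33.1756]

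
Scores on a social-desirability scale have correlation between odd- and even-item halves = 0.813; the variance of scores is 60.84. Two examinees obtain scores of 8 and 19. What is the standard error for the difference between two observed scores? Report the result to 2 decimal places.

3.54

σ = 60.84^(1/2) = 7.800
Spearman-Brown: r = 2(0.813) / (1 + 0.813) = 1.626 / 1.813 ≃ 0.897
SEM = 7.800*√(1 − 0.897) ≃ 2.505
Standard error of the difference = 2.505·√2 ≃ 3.543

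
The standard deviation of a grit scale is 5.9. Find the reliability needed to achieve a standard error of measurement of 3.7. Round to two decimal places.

Required reliability = 1 − (SEM/SD)² = 1 − 0.3933 ≃ 0.6067

0.61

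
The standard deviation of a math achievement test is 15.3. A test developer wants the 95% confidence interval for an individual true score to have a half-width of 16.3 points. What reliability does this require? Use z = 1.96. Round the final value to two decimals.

Required SEM = 16.3 / 1.96 ≈ 8.3163
r = 1 − (SEM / SD)² = 1 − (8.3163 / 15.3)² ≈ 1 − 0.2954 ≈ 0.7046

0.70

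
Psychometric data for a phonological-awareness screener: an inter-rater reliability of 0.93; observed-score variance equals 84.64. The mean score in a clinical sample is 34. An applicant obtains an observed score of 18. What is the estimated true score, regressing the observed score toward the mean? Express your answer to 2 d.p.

19.12

T̂ = 0.93000(18) + 0.07000(34) ≈ 19.12000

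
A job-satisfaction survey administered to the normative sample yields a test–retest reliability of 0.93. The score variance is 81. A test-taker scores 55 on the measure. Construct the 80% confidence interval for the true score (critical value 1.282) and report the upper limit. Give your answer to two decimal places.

SD = √81 = 9.000
SEM = 9.000 * √(1 − 0.930) = 9.000 * √0.070 ≈ 9.000 * 0.265 ≈ 2.381
1.282 * SEM ≈ 3.053
Upper limit = 55 + 3.053 ≈ 58.053

58.05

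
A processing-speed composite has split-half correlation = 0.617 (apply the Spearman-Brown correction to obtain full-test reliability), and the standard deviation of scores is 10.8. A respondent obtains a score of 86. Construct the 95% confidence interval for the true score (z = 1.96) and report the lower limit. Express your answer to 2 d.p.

r_full = 2·0.617 / (1 + 0.617) ≈ 0.7631
The standard error of measurement is 10.8000·√(1 − 0.7631) ≈ 10.8000·0.4867 ≈ 5.2562.
1.96 · SEM ≈ 10.3021
Lower limit = 86 − 10.3021 ≈ 75.6979

75.70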